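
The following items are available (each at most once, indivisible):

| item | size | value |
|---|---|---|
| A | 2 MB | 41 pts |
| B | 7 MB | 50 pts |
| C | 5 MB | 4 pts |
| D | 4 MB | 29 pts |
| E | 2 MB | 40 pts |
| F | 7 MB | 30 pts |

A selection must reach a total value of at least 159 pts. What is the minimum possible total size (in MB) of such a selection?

Subsets with value ≥ 159, sorted by total size:
- A+B+D+E: size 15, value 160
- A+B+E+F: size 18, value 161
- A+B+C+D+E: size 20, value 164
- A+B+D+E+F: size 22, value 190
Minimum size: 15 MB.

15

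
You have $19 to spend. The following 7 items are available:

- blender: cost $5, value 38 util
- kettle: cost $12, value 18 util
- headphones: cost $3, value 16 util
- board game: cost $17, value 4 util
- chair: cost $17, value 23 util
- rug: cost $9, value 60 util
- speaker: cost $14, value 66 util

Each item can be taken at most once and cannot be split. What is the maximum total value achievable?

This is a 0/1 knapsack; check combinations near the capacity.
- blender+headphones+rug: cost 5+3+9=17, value 38+16+60=114
- blender+speaker: cost 5+14=19, value 38+66=104
- blender+rug: cost 5+9=14, value 38+60=98
- headphones+speaker: cost 3+14=17, value 16+66=82
Best: 114 util.

114 util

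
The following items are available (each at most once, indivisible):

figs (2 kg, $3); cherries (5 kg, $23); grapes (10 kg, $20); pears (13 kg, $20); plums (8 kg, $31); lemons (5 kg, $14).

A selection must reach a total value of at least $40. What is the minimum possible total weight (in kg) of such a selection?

Subsets with value ≥ 40, sorted by total weight:
- figs+cherries+lemons: weight 12, value 40
- cherries+plums: weight 13, value 54
Minimum weight: 12 kg.

12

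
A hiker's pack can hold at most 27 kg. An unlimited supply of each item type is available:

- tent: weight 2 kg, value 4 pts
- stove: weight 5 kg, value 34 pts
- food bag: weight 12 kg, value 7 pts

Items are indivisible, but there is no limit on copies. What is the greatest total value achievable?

Best value-per-unit is stove at 34/5; filling with it alone gives 5×34 = 170.
Optimal mix: 1×tent + 5×stove → weight 27, value 174.

174 pts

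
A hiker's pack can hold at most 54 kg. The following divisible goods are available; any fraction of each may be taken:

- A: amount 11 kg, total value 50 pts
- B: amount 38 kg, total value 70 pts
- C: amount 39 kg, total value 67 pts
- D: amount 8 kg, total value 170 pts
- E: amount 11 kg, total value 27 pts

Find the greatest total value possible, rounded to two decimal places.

Take in order of value per unit:
- D (170/8 per unit): all 8 → value 170, running total 170.00
- A (50/11 per unit): all 11 → value 50, running total 220.00
- E (27/11 per unit): all 11 → value 27, running total 247.00
- B (70/38 per unit): 24 of 38 → value 24×70/38 = 44.2105, running total 291.21
Total 291.21.

291.21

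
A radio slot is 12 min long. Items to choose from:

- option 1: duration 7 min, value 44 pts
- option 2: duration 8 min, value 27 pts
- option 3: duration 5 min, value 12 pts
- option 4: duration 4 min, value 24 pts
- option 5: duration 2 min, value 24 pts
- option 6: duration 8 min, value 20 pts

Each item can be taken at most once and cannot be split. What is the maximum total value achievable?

Check high-value combinations within 12 min:
- option 1+option 5: duration 7+2=9, value 44+24=68
- option 1+option 4: duration 7+4=11, value 44+24=68
- option 3+option 4+option 5: duration 5+4+2=11, value 12+24+24=60
- option 1+option 3: duration 7+5=12, value 44+12=56
- option 2+option 5: duration 8+2=10, value 27+24=51
Best: 68 pts.

68 pts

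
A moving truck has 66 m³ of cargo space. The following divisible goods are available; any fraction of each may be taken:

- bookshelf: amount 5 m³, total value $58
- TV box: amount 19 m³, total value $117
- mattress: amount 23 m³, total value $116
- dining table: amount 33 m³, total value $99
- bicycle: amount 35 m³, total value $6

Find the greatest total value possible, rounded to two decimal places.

Take in order of value per unit:
- bookshelf (58/5 per unit): all 5 → value 58, running total 58.00
- TV box (117/19 per unit): all 19 → value 117, running total 175.00
- mattress (116/23 per unit): all 23 → value 116, running total 291.00
- dining table (99/33 per unit): 19 of 33 → value 19×99/33 = 57.0000, running total 348.00
Total 348.00.

348.00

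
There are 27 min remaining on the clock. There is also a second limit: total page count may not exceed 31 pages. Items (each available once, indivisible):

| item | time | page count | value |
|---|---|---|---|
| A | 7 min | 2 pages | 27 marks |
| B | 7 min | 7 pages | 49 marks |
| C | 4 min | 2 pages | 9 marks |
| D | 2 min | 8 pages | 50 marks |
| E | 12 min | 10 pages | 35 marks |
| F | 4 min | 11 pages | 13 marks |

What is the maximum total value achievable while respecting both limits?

Feasible sets respecting both limits:
- A+B+C+D+F: time 24, page count 30, value 148
- B+C+D+E: time 25, page count 27, value 143
- A+B+D+F: time 20, page count 28, value 139
Best: 148 marks.

148 marks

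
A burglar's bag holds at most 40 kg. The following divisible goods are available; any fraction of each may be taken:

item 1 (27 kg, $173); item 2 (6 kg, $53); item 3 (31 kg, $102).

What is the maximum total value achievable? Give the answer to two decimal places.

249.03

Take in order of value per unit:
- item 2 (53/6 per unit): all 6 → value 53, running total 53.00
- item 1 (173/27 per unit): all 27 → value 173, running total 226.00
- item 3 (102/31 per unit): 7 of 31 → value 7×102/31 = 23.0323, running total 249.03
Total 249.03.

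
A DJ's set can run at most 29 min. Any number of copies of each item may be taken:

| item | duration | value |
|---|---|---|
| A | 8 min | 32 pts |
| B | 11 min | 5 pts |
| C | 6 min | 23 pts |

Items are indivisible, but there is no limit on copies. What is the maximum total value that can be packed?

110 pts

Best value-per-unit is A at 32/8; filling with it alone gives 3×32 = 96.
Optimal mix: 2×A + 2×C → duration 28, value 110.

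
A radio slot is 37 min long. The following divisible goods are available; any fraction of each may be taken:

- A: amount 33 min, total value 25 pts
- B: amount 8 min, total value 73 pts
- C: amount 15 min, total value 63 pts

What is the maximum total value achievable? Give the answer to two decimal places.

146.61

Take in order of value per unit:
- B (73/8 per unit): all 8 → value 73, running total 73.00
- C (63/15 per unit): all 15 → value 63, running total 136.00
- A (25/33 per unit): 14 of 33 → value 14×25/33 = 10.6061, running total 146.61
Total 146.61.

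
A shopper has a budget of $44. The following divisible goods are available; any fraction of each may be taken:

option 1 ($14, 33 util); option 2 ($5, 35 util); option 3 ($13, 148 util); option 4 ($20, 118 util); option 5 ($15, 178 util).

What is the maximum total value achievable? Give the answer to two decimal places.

425.90

Take in order of value per unit:
- option 5 (178/15 per unit): all 15 → value 178, running total 178.00
- option 3 (148/13 per unit): all 13 → value 148, running total 326.00
- option 2 (35/5 per unit): all 5 → value 35, running total 361.00
- option 4 (118/20 per unit): 11 of 20 → value 11×118/20 = 64.9000, running total 425.90
Total 425.90.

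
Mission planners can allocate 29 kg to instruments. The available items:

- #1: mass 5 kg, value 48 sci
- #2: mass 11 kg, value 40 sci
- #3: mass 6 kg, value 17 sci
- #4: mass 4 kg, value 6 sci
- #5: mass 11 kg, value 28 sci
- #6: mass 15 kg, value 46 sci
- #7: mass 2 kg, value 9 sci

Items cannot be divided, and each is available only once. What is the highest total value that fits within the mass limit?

125 sci

Check high-value combinations within 29 kg:
- #1+#2+#5+#7: mass 5+11+11+2=29, value 48+40+28+9=125
- #1+#2+#3+#4+#7: mass 5+11+6+4+2=28, value 48+40+17+6+9=120
- #1+#3+#6+#7: mass 5+6+15+2=28, value 48+17+46+9=120
- #1+#2+#5: mass 5+11+11=27, value 48+40+28=116
- #1+#2+#3+#7: mass 5+11+6+2=24, value 48+40+17+9=114
Best: 125 sci.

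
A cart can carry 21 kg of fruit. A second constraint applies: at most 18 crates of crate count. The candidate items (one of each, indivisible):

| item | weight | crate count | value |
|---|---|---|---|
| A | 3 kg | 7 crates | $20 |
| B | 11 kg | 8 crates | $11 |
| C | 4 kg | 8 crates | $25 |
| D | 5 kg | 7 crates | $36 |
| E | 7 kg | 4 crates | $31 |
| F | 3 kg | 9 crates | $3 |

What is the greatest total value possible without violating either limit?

Feasible sets respecting both limits:
- A+D+E: weight 15, crate count 18, value 87
- D+E: weight 12, crate count 11, value 67
- C+D: weight 9, crate count 15, value 61
- A+D: weight 8, crate count 14, value 56
Best: $87.

$87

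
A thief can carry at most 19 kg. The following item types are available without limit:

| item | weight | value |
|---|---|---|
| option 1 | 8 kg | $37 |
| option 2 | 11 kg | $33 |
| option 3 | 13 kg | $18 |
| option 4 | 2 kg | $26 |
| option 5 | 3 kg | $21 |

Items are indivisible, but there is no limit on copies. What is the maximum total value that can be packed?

$234

Best value-per-unit is option 4 at 26/2, and filling with it alone uses weight 9×2=18. No mix of the others beats 9×26 = 234.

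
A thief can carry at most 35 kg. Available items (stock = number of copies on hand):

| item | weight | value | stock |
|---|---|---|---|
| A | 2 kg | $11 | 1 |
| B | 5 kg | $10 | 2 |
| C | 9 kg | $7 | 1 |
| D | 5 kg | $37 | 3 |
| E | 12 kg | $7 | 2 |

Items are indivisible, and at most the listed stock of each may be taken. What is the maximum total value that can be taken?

Top feasible selections:
- 1×A + 2×B + 3×D: weight 27, value 142
- 1×A + 1×B + 1×C + 3×D: weight 31, value 139
- 1×A + 1×B + 3×D + 1×E: weight 34, value 139
Best: $142.

$142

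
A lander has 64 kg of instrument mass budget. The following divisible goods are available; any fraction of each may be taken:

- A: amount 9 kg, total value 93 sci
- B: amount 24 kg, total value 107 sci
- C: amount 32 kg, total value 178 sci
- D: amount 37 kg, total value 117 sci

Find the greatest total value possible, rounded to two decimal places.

Take in order of value per unit:
- A (93/9 per unit): all 9 → value 93, running total 93.00
- C (178/32 per unit): all 32 → value 178, running total 271.00
- B (107/24 per unit): 23 of 24 → value 23×107/24 = 102.5417, running total 373.54
Total 373.54.

373.54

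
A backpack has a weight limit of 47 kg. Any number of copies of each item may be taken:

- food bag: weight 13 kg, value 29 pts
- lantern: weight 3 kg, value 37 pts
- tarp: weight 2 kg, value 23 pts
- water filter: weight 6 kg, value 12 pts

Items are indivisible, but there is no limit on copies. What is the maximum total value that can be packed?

Best value-per-unit is lantern at 37/3; filling with it alone gives 15×37 = 555.
Optimal mix: 15×lantern + 1×tarp → weight 47, value 578.

578 pts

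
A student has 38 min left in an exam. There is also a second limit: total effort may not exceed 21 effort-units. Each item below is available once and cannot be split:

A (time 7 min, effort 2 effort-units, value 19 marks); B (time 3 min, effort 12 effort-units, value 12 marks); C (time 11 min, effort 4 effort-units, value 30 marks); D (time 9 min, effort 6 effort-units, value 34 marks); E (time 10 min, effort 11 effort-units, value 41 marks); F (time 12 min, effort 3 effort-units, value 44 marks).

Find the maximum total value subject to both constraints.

119 marks

Feasible sets respecting both limits:
- D+E+F: time 31, effort 20, value 119
- C+E+F: time 33, effort 18, value 115
- C+D+F: time 32, effort 13, value 108
Best: 119 marks.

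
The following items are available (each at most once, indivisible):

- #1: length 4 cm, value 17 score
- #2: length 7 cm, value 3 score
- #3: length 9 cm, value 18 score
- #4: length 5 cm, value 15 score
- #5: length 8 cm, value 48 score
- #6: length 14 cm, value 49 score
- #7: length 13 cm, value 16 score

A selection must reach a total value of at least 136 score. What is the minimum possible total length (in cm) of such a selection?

Subsets with value ≥ 136, sorted by total length:
- #1+#3+#4+#5+#6: length 40, value 147
- #1+#4+#5+#6+#7: length 44, value 145
- #1+#2+#3+#4+#5+#6: length 47, value 150
- #1+#3+#5+#6+#7: length 48, value 148
Minimum length: 40 cm.

40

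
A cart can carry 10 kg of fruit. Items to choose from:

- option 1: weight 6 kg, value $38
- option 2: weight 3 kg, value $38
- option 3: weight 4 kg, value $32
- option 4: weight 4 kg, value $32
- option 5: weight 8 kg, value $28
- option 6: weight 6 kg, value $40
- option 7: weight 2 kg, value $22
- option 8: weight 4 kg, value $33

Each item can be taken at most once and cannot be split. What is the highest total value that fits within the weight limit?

Check high-value combinations within 10 kg:
- option 2+option 7+option 8: weight 3+2+4=9, value 38+22+33=93
- option 2+option 3+option 7: weight 3+4+2=9, value 38+32+22=92
- option 2+option 4+option 7: weight 3+4+2=9, value 38+32+22=92
Best: $93.

$93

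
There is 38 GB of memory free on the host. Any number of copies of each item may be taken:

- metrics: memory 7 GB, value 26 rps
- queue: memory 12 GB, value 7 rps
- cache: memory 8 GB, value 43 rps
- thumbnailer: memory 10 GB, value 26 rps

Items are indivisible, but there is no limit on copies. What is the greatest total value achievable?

181 rps

Best value-per-unit is cache at 43/8; filling with it alone gives 4×43 = 172.
Optimal mix: 2×metrics + 3×cache → memory 38, value 181.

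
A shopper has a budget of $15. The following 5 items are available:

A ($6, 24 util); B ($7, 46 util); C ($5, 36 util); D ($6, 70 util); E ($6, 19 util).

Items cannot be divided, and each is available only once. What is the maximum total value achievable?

116 util

Check high-value combinations within $15:
- B+D: cost 7+6=13, value 46+70=116
- C+D: cost 5+6=11, value 36+70=106
- A+D: cost 6+6=12, value 24+70=94
- D+E: cost 6+6=12, value 70+19=89
Best: 116 util.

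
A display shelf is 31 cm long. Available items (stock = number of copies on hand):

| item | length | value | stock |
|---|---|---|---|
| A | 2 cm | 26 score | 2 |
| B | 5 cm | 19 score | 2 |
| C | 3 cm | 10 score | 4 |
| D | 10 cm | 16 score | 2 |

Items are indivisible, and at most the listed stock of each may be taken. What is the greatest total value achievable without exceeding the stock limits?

130 score

Best selections within length 31 and stock limits:
- 2×A + 2×B + 4×C: length 26, value 130
- 2×A + 1×B + 4×C + 1×D: length 31, value 127
- 2×A + 2×B + 2×C + 1×D: length 30, value 126
- 2×A + 2×B + 3×C: length 23, value 120
Best: 130 score.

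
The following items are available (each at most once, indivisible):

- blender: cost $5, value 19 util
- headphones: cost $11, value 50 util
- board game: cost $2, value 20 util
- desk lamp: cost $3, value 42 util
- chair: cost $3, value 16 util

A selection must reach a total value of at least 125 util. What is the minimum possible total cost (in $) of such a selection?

Subsets with value ≥ 125, sorted by total cost:
- headphones+board game+desk lamp+chair: cost 19, value 128
- blender+headphones+board game+desk lamp: cost 21, value 131
- blender+headphones+desk lamp+chair: cost 22, value 127
Minimum cost: 19 $.

19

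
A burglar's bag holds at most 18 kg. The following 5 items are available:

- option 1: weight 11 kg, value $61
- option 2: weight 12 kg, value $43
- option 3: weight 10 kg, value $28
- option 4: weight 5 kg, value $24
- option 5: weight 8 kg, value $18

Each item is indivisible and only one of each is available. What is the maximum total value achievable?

$85

Check high-value combinations within 18 kg:
- option 1+option 4: weight 11+5=16, value 61+24=85
- option 2+option 4: weight 12+5=17, value 43+24=67
- option 1: weight 11, value 61
- option 3+option 4: weight 10+5=15, value 28+24=52
- option 3+option 5: weight 10+8=18, value 28+18=46
Best: $85.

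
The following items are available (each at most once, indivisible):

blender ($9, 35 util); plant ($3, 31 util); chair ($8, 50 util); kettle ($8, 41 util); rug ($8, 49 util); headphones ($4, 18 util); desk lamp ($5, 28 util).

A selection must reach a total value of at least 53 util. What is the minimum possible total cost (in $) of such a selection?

8

Subsets with value ≥ 53, sorted by total cost:
- plant+desk lamp: cost 8, value 59
- plant+chair: cost 11, value 81
Minimum cost: 8 $.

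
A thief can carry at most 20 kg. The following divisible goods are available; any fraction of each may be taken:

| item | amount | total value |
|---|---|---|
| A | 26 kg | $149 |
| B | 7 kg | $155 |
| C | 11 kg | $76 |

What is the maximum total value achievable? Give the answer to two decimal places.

Take in order of value per unit:
- B (155/7 per unit): all 7 → value 155, running total 155.00
- C (76/11 per unit): all 11 → value 76, running total 231.00
- A (149/26 per unit): 2 of 26 → value 2×149/26 = 11.4615, running total 242.46
Total 242.46.

242.46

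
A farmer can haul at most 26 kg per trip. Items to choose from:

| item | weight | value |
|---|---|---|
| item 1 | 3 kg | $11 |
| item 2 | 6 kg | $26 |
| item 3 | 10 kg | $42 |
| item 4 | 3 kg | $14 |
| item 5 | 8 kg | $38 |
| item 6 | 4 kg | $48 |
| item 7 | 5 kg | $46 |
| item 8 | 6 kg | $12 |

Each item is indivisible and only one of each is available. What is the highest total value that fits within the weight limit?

$172

Check high-value combinations within 26 kg:
- item 2+item 4+item 5+item 6+item 7: weight 6+3+8+4+5=26, value 26+14+38+48+46=172
- item 1+item 2+item 5+item 6+item 7: weight 3+6+8+4+5=26, value 11+26+38+48+46=169
- item 2+item 3+item 6+item 7: weight 6+10+4+5=25, value 26+42+48+46=162
- item 1+item 3+item 4+item 6+item 7: weight 3+10+3+4+5=25, value 11+42+14+48+46=161
Best: $172.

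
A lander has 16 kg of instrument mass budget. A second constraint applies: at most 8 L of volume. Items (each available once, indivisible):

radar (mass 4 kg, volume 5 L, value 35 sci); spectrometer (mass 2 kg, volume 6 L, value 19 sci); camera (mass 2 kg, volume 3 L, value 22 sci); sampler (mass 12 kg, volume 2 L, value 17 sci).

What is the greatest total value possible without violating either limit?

Feasible sets respecting both limits:
- radar+camera: mass 6, volume 8, value 57
- radar+sampler: mass 16, volume 7, value 52
- camera+sampler: mass 14, volume 5, value 39
Best: 57 sci.

57 sci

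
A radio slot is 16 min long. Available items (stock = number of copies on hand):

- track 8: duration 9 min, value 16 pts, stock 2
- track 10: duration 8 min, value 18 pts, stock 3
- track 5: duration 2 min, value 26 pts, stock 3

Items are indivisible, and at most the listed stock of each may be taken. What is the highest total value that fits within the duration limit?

Best selections within duration 16 and stock limits:
- 1×track 10 + 3×track 5: duration 14, value 96
- 1×track 8 + 3×track 5: duration 15, value 94
- 3×track 5: duration 6, value 78
- 1×track 10 + 2×track 5: duration 12, value 70
Best: 96 pts.

96 pts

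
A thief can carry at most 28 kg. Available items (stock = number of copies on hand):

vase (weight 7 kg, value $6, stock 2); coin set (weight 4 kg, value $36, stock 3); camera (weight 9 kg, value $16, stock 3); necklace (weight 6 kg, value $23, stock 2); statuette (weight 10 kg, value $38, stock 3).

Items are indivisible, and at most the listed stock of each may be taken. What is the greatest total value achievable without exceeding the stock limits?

Top feasible selections:
- 3×coin set + 1×necklace + 1×statuette: weight 28, value 169
- 3×coin set + 2×necklace: weight 24, value 154
- 2×coin set + 2×statuette: weight 28, value 148
- 3×coin set + 1×camera + 1×necklace: weight 27, value 147
Best: $169.

$169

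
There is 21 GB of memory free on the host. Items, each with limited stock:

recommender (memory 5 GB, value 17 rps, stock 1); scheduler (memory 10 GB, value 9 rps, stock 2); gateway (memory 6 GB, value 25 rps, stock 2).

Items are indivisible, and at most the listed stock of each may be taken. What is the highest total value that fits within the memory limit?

67 rps

Best selections within memory 21 and stock limits:
- 1×recommender + 2×gateway: memory 17, value 67
- 1×recommender + 1×scheduler + 1×gateway: memory 21, value 51
- 2×gateway: memory 12, value 50
- 1×recommender + 1×gateway: memory 11, value 42
Best: 67 rps.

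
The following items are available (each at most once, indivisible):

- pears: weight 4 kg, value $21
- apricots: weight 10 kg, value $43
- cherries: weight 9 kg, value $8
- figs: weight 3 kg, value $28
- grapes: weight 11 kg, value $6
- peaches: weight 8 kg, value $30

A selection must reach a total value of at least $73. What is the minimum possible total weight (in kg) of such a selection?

Subsets with value ≥ 73, sorted by total weight:
- pears+figs+peaches: weight 15, value 79
- pears+apricots+figs: weight 17, value 92
- apricots+peaches: weight 18, value 73
Minimum weight: 15 kg.

15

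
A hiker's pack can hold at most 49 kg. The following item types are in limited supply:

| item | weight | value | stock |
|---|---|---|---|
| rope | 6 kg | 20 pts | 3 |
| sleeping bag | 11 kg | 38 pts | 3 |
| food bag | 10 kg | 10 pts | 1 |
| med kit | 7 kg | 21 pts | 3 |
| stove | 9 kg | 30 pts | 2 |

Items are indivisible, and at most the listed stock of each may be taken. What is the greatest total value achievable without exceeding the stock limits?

166 pts

Best selections within weight 49 and stock limits:
- 3×rope + 2×sleeping bag + 1×stove: weight 49, value 166
- 3×sleeping bag + 1×med kit + 1×stove: weight 49, value 165
Best: 166 pts.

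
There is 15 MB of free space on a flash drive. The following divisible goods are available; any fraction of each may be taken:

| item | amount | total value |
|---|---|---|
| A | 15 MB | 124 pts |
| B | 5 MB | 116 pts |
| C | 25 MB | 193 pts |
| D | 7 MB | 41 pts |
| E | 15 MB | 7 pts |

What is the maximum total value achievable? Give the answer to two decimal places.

198.67

Take in order of value per unit:
- B (116/5 per unit): all 5 → value 116, running total 116.00
- A (124/15 per unit): 10 of 15 → value 10×124/15 = 82.6667, running total 198.67
Total 198.67.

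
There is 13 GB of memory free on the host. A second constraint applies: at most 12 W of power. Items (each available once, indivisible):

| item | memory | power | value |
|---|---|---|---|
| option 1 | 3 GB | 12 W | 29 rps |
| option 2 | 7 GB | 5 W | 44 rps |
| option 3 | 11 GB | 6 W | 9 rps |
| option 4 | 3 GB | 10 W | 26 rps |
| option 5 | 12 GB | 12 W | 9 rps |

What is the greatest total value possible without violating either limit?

Feasible sets respecting both limits:
- option 2: memory 7, power 5, value 44
- option 1: memory 3, power 12, value 29
- option 4: memory 3, power 10, value 26
Best: 44 rps.

44 rps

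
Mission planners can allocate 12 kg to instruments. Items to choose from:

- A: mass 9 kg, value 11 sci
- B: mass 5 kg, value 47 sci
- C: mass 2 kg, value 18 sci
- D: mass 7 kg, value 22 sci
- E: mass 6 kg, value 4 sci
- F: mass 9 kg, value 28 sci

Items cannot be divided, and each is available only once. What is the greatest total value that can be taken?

69 sci

Check high-value combinations within 12 kg:
- B+D: mass 5+7=12, value 47+22=69
- B+C: mass 5+2=7, value 47+18=65
- B+E: mass 5+6=11, value 47+4=51
Best: 69 sci.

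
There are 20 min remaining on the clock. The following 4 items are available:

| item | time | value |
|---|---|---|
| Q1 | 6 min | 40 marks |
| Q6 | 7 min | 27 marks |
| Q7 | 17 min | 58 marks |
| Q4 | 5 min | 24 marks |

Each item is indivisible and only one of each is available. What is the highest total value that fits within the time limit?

This is a 0/1 knapsack; check combinations near the capacity.
- Q1+Q6+Q4: time 6+7+5=18, value 40+27+24=91
- Q1+Q6: time 6+7=13, value 40+27=67
- Q1+Q4: time 6+5=11, value 40+24=64
Best: 91 marks.

91 marks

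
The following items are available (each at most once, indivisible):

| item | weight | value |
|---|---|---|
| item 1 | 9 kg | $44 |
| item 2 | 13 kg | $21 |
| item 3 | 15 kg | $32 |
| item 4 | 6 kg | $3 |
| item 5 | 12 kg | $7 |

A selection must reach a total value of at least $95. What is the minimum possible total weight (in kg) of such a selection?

37

Subsets with value ≥ 95, sorted by total weight:
- item 1+item 2+item 3: weight 37, value 97
- item 1+item 2+item 3+item 4: weight 43, value 100
Minimum weight: 37 kg.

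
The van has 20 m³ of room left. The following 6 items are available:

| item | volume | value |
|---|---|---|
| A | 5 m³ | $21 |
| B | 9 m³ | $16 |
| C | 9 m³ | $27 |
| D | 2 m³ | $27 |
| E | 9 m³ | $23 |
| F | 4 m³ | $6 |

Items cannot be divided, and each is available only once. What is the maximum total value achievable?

Check high-value combinations within 20 m³:
- A+C+D+F: volume 5+9+2+4=20, value 21+27+27+6=81
- C+D+E: volume 9+2+9=20, value 27+27+23=77
- A+D+E+F: volume 5+2+9+4=20, value 21+27+23+6=77
Best: $81.

$81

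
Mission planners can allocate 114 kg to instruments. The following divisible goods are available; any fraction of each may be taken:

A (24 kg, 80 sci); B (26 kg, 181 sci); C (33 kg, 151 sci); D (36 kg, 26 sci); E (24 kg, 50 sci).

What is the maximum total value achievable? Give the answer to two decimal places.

467.06

Take in order of value per unit:
- B (181/26 per unit): all 26 → value 181, running total 181.00
- C (151/33 per unit): all 33 → value 151, running total 332.00
- A (80/24 per unit): all 24 → value 80, running total 412.00
- E (50/24 per unit): all 24 → value 50, running total 462.00
- D (26/36 per unit): 7 of 36 → value 7×26/36 = 5.0556, running total 467.06
Total 467.06.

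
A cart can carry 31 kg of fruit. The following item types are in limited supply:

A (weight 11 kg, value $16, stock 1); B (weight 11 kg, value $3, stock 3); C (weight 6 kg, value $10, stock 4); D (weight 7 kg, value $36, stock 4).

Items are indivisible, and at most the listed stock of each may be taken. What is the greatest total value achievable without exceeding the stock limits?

$144

Top feasible selections:
- 4×D: weight 28, value 144
- 1×C + 3×D: weight 27, value 118
Best: $144.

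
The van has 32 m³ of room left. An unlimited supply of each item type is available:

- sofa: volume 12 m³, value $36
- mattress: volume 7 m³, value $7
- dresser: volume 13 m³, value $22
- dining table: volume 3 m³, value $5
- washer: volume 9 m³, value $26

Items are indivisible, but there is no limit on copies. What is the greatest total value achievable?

$88

Best value-per-unit is sofa at 36/12; filling with it alone gives 2×36 = 72.
Optimal mix: 1×sofa + 2×washer → volume 30, value 88.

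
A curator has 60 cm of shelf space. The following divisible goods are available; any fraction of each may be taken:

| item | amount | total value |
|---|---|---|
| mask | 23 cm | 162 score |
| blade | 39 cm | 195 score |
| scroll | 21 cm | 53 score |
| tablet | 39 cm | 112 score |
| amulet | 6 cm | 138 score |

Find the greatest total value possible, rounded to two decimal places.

455.00

Take in order of value per unit:
- amulet (138/6 per unit): all 6 → value 138, running total 138.00
- mask (162/23 per unit): all 23 → value 162, running total 300.00
- blade (195/39 per unit): 31 of 39 → value 31×195/39 = 155.0000, running total 455.00
Total 455.00.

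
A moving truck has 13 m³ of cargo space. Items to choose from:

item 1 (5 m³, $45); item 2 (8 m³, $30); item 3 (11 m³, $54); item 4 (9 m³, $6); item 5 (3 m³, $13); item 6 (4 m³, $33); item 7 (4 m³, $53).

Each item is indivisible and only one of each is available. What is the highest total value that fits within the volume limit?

This is a 0/1 knapsack; check combinations near the capacity.
- item 1+item 6+item 7: volume 5+4+4=13, value 45+33+53=131
- item 1+item 5+item 7: volume 5+3+4=12, value 45+13+53=111
- item 5+item 6+item 7: volume 3+4+4=11, value 13+33+53=99
- item 1+item 7: volume 5+4=9, value 45+53=98
Best: $131.

$131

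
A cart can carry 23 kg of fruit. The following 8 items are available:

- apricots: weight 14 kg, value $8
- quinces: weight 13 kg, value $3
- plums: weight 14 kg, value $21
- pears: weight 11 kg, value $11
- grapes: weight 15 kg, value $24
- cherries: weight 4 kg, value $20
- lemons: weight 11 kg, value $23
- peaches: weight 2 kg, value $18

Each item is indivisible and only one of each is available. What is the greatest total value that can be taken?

$62

Check high-value combinations within 23 kg:
- grapes+cherries+peaches: weight 15+4+2=21, value 24+20+18=62
- cherries+lemons+peaches: weight 4+11+2=17, value 20+23+18=61
- plums+cherries+peaches: weight 14+4+2=20, value 21+20+18=59
- pears+cherries+peaches: weight 11+4+2=17, value 11+20+18=49
Best: $62.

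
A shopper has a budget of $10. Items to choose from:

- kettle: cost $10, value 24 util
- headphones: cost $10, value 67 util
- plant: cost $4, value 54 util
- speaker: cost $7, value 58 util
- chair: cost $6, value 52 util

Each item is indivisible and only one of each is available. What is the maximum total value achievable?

106 util

Check high-value combinations within $10:
- plant+chair: cost 4+6=10, value 54+52=106
- headphones: cost 10, value 67
- speaker: cost 7, value 58
Best: 106 util.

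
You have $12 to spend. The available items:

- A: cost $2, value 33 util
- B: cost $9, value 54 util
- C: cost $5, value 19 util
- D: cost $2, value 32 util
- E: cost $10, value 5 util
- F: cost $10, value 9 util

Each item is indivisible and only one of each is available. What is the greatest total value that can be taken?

Check high-value combinations within $12:
- A+B: cost 2+9=11, value 33+54=87
- B+D: cost 9+2=11, value 54+32=86
- A+C+D: cost 2+5+2=9, value 33+19+32=84
- A+D: cost 2+2=4, value 33+32=65
- B: cost 9, value 54
Best: 87 util.

87 util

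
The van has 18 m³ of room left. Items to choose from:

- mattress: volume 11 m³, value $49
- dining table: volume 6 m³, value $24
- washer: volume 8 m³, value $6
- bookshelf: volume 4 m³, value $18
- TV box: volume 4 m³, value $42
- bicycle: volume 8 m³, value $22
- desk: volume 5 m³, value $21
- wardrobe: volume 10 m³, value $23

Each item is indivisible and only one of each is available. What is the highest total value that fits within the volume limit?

$91

This is a 0/1 knapsack; check combinations near the capacity.
- mattress+TV box: volume 11+4=15, value 49+42=91
- dining table+TV box+bicycle: volume 6+4+8=18, value 24+42+22=88
- dining table+TV box+desk: volume 6+4+5=15, value 24+42+21=87
Best: $91.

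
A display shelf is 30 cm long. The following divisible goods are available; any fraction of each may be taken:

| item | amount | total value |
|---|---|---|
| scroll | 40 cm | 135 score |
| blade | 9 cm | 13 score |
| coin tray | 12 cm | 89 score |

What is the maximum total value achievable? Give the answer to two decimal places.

149.75

Take in order of value per unit:
- coin tray (89/12 per unit): all 12 → value 89, running total 89.00
- scroll (135/40 per unit): 18 of 40 → value 18×135/40 = 60.7500, running total 149.75
Total 149.75.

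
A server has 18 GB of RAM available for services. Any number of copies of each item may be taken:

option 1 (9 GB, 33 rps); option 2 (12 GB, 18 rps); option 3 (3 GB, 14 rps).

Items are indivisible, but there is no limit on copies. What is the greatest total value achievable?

84 rps

Best value-per-unit is option 3 at 14/3, and filling with it alone uses memory 6×3=18. No mix of the others beats 6×14 = 84.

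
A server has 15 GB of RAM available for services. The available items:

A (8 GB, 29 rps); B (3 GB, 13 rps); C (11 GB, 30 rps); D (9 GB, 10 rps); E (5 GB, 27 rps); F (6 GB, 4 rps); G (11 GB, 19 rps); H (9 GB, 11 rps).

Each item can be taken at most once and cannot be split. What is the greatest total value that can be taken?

This is a 0/1 knapsack; check combinations near the capacity.
- A+E: memory 8+5=13, value 29+27=56
- B+E+F: memory 3+5+6=14, value 13+27+4=44
- B+C: memory 3+11=14, value 13+30=43
- A+B: memory 8+3=11, value 29+13=42
Best: 56 rps.

56 rps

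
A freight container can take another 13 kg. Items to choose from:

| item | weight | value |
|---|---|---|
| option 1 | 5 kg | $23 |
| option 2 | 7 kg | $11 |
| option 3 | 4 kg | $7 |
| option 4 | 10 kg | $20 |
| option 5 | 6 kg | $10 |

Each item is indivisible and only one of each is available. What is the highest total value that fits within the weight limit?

$34

Check high-value combinations within 13 kg:
- option 1+option 2: weight 5+7=12, value 23+11=34
- option 1+option 5: weight 5+6=11, value 23+10=33
- option 1+option 3: weight 5+4=9, value 23+7=30
- option 1: weight 5, value 23
Best: $34.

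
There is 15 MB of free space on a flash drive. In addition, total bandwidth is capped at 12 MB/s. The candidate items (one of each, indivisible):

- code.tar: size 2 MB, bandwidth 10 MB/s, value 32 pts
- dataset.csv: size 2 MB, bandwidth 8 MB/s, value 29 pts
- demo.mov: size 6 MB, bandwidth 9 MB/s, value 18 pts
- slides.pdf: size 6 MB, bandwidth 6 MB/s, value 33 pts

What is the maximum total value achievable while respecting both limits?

Feasible sets respecting both limits:
- slides.pdf: size 6, bandwidth 6, value 33
- code.tar: size 2, bandwidth 10, value 32
- dataset.csv: size 2, bandwidth 8, value 29
Best: 33 pts.

33 pts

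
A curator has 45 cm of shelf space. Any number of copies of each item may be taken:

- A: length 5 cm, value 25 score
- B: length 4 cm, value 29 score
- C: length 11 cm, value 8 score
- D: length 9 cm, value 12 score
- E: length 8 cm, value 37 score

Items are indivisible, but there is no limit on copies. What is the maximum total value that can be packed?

319 score

Best value-per-unit is B at 29/4, and filling with it alone uses length 11×4=44. No mix of the others beats 11×29 = 319.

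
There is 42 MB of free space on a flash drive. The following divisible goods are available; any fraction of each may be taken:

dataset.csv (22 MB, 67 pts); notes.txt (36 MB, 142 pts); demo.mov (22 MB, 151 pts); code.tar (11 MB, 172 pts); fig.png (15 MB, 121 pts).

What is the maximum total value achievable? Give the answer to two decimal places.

Take in order of value per unit:
- code.tar (172/11 per unit): all 11 → value 172, running total 172.00
- fig.png (121/15 per unit): all 15 → value 121, running total 293.00
- demo.mov (151/22 per unit): 16 of 22 → value 16×151/22 = 109.8182, running total 402.82
Total 402.82.

402.82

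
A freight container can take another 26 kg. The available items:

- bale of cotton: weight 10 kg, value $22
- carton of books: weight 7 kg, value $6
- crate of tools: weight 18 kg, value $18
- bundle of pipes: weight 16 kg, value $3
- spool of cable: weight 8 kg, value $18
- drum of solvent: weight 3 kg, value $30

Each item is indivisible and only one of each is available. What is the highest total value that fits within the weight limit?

$70

Check high-value combinations within 26 kg:
- bale of cotton+spool of cable+drum of solvent: weight 10+8+3=21, value 22+18+30=70
- bale of cotton+carton of books+drum of solvent: weight 10+7+3=20, value 22+6+30=58
- carton of books+spool of cable+drum of solvent: weight 7+8+3=18, value 6+18+30=54
- bale of cotton+drum of solvent: weight 10+3=13, value 22+30=52
- spool of cable+drum of solvent: weight 8+3=11, value 18+30=48
Best: $70.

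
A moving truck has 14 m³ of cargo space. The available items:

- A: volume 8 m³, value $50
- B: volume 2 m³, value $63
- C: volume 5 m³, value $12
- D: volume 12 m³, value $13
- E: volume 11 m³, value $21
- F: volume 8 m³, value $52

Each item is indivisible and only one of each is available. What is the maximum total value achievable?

Check high-value combinations within 14 m³:
- B+F: volume 2+8=10, value 63+52=115
- A+B: volume 8+2=10, value 50+63=113
- B+E: volume 2+11=13, value 63+21=84
- B+D: volume 2+12=14, value 63+13=76
Best: $115.

$115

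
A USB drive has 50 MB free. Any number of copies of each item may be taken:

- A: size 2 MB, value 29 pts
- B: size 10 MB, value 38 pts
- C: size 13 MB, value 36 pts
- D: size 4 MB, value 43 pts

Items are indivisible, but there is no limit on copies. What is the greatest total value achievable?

725 pts

Best value-per-unit is A at 29/2, and filling with it alone uses size 25×2=50. No mix of the others beats 25×29 = 725.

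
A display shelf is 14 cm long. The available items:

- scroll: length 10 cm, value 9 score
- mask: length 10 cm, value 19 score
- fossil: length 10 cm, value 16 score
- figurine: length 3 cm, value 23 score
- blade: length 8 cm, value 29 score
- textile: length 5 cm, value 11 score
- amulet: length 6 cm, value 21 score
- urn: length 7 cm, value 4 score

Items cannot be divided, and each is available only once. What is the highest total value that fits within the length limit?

55 score

This is a 0/1 knapsack; check combinations near the capacity.
- figurine+textile+amulet: length 3+5+6=14, value 23+11+21=55
- figurine+blade: length 3+8=11, value 23+29=52
- blade+amulet: length 8+6=14, value 29+21=50
Best: 55 score.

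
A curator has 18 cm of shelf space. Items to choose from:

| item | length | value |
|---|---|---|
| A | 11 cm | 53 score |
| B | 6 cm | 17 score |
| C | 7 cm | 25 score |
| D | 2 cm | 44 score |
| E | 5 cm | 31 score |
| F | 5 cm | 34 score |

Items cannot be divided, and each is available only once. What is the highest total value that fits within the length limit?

131 score

Check high-value combinations within 18 cm:
- A+D+F: length 11+2+5=18, value 53+44+34=131
- A+D+E: length 11+2+5=18, value 53+44+31=128
- B+D+E+F: length 6+2+5+5=18, value 17+44+31+34=126
- D+E+F: length 2+5+5=12, value 44+31+34=109
Best: 131 score.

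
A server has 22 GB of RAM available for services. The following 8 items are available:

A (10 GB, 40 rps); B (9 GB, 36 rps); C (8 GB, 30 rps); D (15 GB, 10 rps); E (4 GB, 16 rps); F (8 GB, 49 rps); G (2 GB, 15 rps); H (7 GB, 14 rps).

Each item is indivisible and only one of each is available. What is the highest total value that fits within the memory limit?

Check high-value combinations within 22 GB:
- C+E+F+G: memory 8+4+8+2=22, value 30+16+49+15=110
- A+E+F: memory 10+4+8=22, value 40+16+49=105
- A+F+G: memory 10+8+2=20, value 40+49+15=104
- B+E+F: memory 9+4+8=21, value 36+16+49=101
Best: 110 rps.

110 rps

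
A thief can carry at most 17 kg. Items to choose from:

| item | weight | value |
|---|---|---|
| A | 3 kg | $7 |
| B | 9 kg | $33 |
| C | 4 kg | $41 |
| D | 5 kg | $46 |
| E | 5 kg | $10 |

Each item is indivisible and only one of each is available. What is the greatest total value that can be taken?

Check high-value combinations within 17 kg:
- A+C+D+E: weight 3+4+5+5=17, value 7+41+46+10=104
- C+D+E: weight 4+5+5=14, value 41+46+10=97
- A+C+D: weight 3+4+5=12, value 7+41+46=94
- C+D: weight 4+5=9, value 41+46=87
- A+B+D: weight 3+9+5=17, value 7+33+46=86
Best: $104.

$104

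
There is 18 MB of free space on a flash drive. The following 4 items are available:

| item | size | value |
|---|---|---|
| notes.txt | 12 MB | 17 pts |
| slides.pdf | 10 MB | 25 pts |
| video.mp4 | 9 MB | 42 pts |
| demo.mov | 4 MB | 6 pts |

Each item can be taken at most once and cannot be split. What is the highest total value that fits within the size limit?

48 pts

Check high-value combinations within 18 MB:
- video.mp4+demo.mov: size 9+4=13, value 42+6=48
- video.mp4: size 9, value 42
- slides.pdf+demo.mov: size 10+4=14, value 25+6=31
Best: 48 pts.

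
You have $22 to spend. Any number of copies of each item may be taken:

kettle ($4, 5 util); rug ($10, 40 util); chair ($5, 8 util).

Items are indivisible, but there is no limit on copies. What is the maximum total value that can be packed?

Best value-per-unit is rug at 40/10, and filling with it alone uses cost 2×10=20. No mix of the others beats 2×40 = 80.

80 util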